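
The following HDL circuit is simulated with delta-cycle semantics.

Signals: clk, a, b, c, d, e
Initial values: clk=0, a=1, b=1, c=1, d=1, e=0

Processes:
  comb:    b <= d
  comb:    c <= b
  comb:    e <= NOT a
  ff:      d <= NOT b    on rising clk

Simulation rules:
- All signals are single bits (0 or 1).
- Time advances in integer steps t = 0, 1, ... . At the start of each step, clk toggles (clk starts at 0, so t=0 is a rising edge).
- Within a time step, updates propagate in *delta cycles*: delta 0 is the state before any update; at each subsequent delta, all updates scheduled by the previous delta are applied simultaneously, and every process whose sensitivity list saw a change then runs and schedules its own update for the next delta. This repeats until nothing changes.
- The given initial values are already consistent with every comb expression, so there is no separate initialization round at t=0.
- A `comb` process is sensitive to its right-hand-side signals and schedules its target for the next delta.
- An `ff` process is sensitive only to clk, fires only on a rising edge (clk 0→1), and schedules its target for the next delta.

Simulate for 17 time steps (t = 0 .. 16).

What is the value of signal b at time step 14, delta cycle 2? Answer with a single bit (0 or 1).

0

t=0 Δ0: d=1 c=1 a=1 e=0 clk=0 b=1
  Δ1: clk:0→1
  Δ2: d:1→0
  Δ3: b:1→0
  Δ4: c:1→0
  (4Δ to stable)
t=1 Δ0: d=0 c=0 a=1 e=0 clk=1 b=0
  Δ1: clk:1→0
  (1Δ to stable)
t=2 Δ0: d=0 c=0 a=1 e=0 clk=0 b=0
  Δ1: clk:0→1
  Δ2: d:0→1
  Δ3: b:0→1
  Δ4: c:0→1
  (4Δ to stable)
t=3 Δ0: d=1 c=1 a=1 e=0 clk=1 b=1
  Δ1: clk:1→0
  (1Δ to stable)
t=4 Δ0: d=1 c=1 a=1 e=0 clk=0 b=1
  Δ1: clk:0→1
  Δ2: d:1→0
  Δ3: b:1→0
  Δ4: c:1→0
  (4Δ to stable)
t=5 Δ0: d=0 c=0 a=1 e=0 clk=1 b=0
  Δ1: clk:1→0
  (1Δ to stable)
t=6 Δ0: d=0 c=0 a=1 e=0 clk=0 b=0
  Δ1: clk:0→1
  Δ2: d:0→1
  Δ3: b:0→1
  Δ4: c:0→1
  (4Δ to stable)
t=7 Δ0: d=1 c=1 a=1 e=0 clk=1 b=1
  Δ1: clk:1→0
  (1Δ to stable)
t=8 Δ0: d=1 c=1 a=1 e=0 clk=0 b=1
  Δ1: clk:0→1
  Δ2: d:1→0
  Δ3: b:1→0
  Δ4: c:1→0
  (4Δ to stable)
t=9 Δ0: d=0 c=0 a=1 e=0 clk=1 b=0
  Δ1: clk:1→0
  (1Δ to stable)
t=10 Δ0: d=0 c=0 a=1 e=0 clk=0 b=0
  Δ1: clk:0→1
  Δ2: d:0→1
  Δ3: b:0→1
  Δ4: c:0→1
  (4Δ to stable)
t=11 Δ0: d=1 c=1 a=1 e=0 clk=1 b=1
  Δ1: clk:1→0
  (1Δ to stable)
t=12 Δ0: d=1 c=1 a=1 e=0 clk=0 b=1
  Δ1: clk:0→1
  Δ2: d:1→0
  Δ3: b:1→0
  Δ4: c:1→0
  (4Δ to stable)
t=13 Δ0: d=0 c=0 a=1 e=0 clk=1 b=0
  Δ1: clk:1→0
  (1Δ to stable)
t=14 Δ0: d=0 c=0 a=1 e=0 clk=0 b=0
  Δ1: clk:0→1
  Δ2: d:0→1
  Δ3: b:0→1
  Δ4: c:0→1
  (4Δ to stable)
t=15 Δ0: d=1 c=1 a=1 e=0 clk=1 b=1
  Δ1: clk:1→0
  (1Δ to stable)
t=16 Δ0: d=1 c=1 a=1 e=0 clk=0 b=1
  Δ1: clk:0→1
  Δ2: d:1→0
  Δ3: b:1→0
  Δ4: c:1→0
  (4Δ to stable)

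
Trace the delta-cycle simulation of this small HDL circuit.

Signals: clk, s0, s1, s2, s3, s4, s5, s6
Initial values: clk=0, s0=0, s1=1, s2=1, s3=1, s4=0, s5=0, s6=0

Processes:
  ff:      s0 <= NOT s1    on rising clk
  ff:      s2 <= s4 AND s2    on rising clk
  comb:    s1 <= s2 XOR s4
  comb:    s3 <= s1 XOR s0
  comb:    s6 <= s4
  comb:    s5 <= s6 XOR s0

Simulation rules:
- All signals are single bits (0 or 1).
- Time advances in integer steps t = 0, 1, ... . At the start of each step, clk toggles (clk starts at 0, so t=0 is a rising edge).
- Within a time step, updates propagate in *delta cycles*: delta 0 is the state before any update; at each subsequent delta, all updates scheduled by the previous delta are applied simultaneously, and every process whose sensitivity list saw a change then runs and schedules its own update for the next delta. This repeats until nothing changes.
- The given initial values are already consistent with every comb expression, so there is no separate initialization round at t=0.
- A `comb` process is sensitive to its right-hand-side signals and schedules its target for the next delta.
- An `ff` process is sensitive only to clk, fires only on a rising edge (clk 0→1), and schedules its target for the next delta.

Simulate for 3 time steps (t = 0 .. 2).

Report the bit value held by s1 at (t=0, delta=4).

t0.Δ0 s5=0 s0=0 s1=1 s3=1 clk=0 s6=0 s2=1 s4=0
t0.Δ1 s5=0 s0=0 s1=1 s3=1 clk=1 s6=0 s2=1 s4=0
t0.Δ2 s5=0 s0=0 s1=1 s3=1 clk=1 s6=0 s2=0 s4=0
t0.Δ3 s5=0 s0=0 s1=0 s3=1 clk=1 s6=0 s2=0 s4=0
t0.Δ4 s5=0 s0=0 s1=0 s3=0 clk=1 s6=0 s2=0 s4=0
t1.Δ0 s5=0 s0=0 s1=0 s3=0 clk=1 s6=0 s2=0 s4=0
t1.Δ1 s5=0 s0=0 s1=0 s3=0 clk=0 s6=0 s2=0 s4=0
t2.Δ0 s5=0 s0=0 s1=0 s3=0 clk=0 s6=0 s2=0 s4=0
t2.Δ1 s5=0 s0=0 s1=0 s3=0 clk=1 s6=0 s2=0 s4=0
t2.Δ2 s5=0 s0=1 s1=0 s3=0 clk=1 s6=0 s2=0 s4=0
t2.Δ3 s5=1 s0=1 s1=0 s3=1 clk=1 s6=0 s2=0 s4=0

0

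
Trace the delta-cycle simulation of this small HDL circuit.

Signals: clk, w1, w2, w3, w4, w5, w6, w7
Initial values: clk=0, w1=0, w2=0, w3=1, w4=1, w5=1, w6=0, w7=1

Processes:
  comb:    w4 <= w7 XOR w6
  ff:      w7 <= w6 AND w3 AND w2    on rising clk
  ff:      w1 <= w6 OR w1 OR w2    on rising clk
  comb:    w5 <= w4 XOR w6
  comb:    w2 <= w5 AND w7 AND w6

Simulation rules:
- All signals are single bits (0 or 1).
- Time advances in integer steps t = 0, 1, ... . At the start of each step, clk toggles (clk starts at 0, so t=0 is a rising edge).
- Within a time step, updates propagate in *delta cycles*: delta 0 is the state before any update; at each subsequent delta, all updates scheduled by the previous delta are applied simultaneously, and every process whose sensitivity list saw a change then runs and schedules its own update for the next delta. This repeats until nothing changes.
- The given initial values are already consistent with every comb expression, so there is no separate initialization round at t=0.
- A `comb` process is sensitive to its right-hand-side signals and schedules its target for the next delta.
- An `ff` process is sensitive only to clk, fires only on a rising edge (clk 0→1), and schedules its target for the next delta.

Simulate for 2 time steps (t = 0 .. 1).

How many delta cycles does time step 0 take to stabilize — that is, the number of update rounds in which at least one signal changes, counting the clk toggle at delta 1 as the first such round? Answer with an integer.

4

t=0 Δ0: w3=1 w5=1 w6=0 w2=0 w4=1 w1=0 clk=0 w7=1
  Δ1: clk:0→1
  Δ2: w7:1→0
  Δ3: w4:1→0
  Δ4: w5:1→0
  (4Δ to stable)
t=1 Δ0: w3=1 w5=0 w6=0 w2=0 w4=0 w1=0 clk=1 w7=0
  Δ1: clk:1→0
  (1Δ to stable)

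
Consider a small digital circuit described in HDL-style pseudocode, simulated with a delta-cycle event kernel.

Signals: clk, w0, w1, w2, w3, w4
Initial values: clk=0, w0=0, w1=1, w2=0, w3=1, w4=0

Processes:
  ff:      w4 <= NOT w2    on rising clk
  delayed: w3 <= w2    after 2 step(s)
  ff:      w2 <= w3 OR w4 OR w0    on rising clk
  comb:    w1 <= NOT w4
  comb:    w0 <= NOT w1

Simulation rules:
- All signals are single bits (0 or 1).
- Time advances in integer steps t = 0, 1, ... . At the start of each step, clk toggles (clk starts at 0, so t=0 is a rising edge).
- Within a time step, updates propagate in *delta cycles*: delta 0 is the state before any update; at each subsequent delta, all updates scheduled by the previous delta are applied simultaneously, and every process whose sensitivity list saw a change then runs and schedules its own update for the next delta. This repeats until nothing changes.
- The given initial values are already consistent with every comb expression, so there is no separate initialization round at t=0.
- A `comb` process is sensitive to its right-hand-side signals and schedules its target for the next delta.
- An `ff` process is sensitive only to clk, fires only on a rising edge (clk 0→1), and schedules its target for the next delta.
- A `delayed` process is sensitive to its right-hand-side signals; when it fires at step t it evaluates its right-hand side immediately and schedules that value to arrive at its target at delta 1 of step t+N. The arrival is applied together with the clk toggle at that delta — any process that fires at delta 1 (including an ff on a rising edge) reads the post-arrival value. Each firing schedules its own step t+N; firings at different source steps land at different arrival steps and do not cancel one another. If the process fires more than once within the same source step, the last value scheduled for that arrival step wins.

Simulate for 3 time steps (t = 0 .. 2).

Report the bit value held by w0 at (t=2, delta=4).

[bits: w0,w4,w2,w1,w3,clk]
t=0: Δ0=000110 Δ1=000111 Δ2=011111 Δ3=011011 Δ4=111011 | 4Δ
t=1: Δ0=111011 Δ1=111010 | 1Δ
t=2: Δ0=111010 Δ1=111011 Δ2=101011 Δ3=101111 Δ4=001111 | 4Δ

0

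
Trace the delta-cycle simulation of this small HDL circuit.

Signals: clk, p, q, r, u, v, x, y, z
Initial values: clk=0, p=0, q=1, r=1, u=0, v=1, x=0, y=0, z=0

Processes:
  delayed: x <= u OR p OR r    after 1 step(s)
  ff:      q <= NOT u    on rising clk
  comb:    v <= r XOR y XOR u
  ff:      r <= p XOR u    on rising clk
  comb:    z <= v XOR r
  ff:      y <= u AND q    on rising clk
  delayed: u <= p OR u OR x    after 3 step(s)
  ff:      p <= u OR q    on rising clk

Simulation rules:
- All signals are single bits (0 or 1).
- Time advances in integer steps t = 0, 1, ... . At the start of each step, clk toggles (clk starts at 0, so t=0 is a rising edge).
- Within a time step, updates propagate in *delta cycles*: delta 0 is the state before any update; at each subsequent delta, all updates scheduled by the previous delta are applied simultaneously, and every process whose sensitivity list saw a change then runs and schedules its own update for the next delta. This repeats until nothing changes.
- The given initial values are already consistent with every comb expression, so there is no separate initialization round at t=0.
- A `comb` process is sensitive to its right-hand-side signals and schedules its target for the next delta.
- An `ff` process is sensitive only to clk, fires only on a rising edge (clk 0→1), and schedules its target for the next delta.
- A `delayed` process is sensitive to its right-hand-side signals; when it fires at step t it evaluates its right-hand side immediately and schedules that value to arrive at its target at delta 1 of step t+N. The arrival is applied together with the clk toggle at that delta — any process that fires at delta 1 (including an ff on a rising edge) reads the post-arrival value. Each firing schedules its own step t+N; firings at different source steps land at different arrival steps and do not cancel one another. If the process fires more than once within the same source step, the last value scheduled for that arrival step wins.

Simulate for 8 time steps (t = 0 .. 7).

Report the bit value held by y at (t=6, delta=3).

t0.Δ0 q=1 clk=0 y=0 z=0 r=1 x=0 v=1 p=0 u=0
t0.Δ1 q=1 clk=1 y=0 z=0 r=1 x=0 v=1 p=0 u=0
t0.Δ2 q=1 clk=1 y=0 z=0 r=0 x=0 v=1 p=1 u=0
t0.Δ3 q=1 clk=1 y=0 z=1 r=0 x=0 v=0 p=1 u=0
t0.Δ4 q=1 clk=1 y=0 z=0 r=0 x=0 v=0 p=1 u=0
t1.Δ0 q=1 clk=1 y=0 z=0 r=0 x=0 v=0 p=1 u=0
t1.Δ1 q=1 clk=0 y=0 z=0 r=0 x=1 v=0 p=1 u=0
t2.Δ0 q=1 clk=0 y=0 z=0 r=0 x=1 v=0 p=1 u=0
t2.Δ1 q=1 clk=1 y=0 z=0 r=0 x=1 v=0 p=1 u=0
t2.Δ2 q=1 clk=1 y=0 z=0 r=1 x=1 v=0 p=1 u=0
t2.Δ3 q=1 clk=1 y=0 z=1 r=1 x=1 v=1 p=1 u=0
t2.Δ4 q=1 clk=1 y=0 z=0 r=1 x=1 v=1 p=1 u=0
t3.Δ0 q=1 clk=1 y=0 z=0 r=1 x=1 v=1 p=1 u=0
t3.Δ1 q=1 clk=0 y=0 z=0 r=1 x=1 v=1 p=1 u=1
t3.Δ2 q=1 clk=0 y=0 z=0 r=1 x=1 v=0 p=1 u=1
t3.Δ3 q=1 clk=0 y=0 z=1 r=1 x=1 v=0 p=1 u=1
t4.Δ0 q=1 clk=0 y=0 z=1 r=1 x=1 v=0 p=1 u=1
t4.Δ1 q=1 clk=1 y=0 z=1 r=1 x=1 v=0 p=1 u=1
t4.Δ2 q=0 clk=1 y=1 z=1 r=0 x=1 v=0 p=1 u=1
t4.Δ3 q=0 clk=1 y=1 z=0 r=0 x=1 v=0 p=1 u=1
t5.Δ0 q=0 clk=1 y=1 z=0 r=0 x=1 v=0 p=1 u=1
t5.Δ1 q=0 clk=0 y=1 z=0 r=0 x=1 v=0 p=1 u=1
t6.Δ0 q=0 clk=0 y=1 z=0 r=0 x=1 v=0 p=1 u=1
t6.Δ1 q=0 clk=1 y=1 z=0 r=0 x=1 v=0 p=1 u=1
t6.Δ2 q=0 clk=1 y=0 z=0 r=0 x=1 v=0 p=1 u=1
t6.Δ3 q=0 clk=1 y=0 z=0 r=0 x=1 v=1 p=1 u=1
t6.Δ4 q=0 clk=1 y=0 z=1 r=0 x=1 v=1 p=1 u=1
t7.Δ0 q=0 clk=1 y=0 z=1 r=0 x=1 v=1 p=1 u=1
t7.Δ1 q=0 clk=0 y=0 z=1 r=0 x=1 v=1 p=1 u=1

0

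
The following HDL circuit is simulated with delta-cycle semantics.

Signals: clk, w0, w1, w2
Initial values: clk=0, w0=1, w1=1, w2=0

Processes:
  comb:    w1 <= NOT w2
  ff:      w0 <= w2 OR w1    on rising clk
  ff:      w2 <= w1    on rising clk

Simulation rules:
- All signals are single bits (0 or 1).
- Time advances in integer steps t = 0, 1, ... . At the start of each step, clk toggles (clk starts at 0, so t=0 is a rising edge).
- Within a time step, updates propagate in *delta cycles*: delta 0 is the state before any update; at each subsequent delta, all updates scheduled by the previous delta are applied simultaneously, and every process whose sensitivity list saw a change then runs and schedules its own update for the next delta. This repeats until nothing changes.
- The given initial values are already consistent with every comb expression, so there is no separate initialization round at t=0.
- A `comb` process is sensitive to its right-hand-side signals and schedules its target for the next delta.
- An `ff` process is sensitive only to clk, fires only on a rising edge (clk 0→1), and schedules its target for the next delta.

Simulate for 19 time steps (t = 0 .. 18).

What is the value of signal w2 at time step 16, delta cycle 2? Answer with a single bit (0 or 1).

t0.Δ0 w0=1 w2=0 clk=0 w1=1
t0.Δ1 w0=1 w2=0 clk=1 w1=1
t0.Δ2 w0=1 w2=1 clk=1 w1=1
t0.Δ3 w0=1 w2=1 clk=1 w1=0
t1.Δ0 w0=1 w2=1 clk=1 w1=0
t1.Δ1 w0=1 w2=1 clk=0 w1=0
t2.Δ0 w0=1 w2=1 clk=0 w1=0
t2.Δ1 w0=1 w2=1 clk=1 w1=0
t2.Δ2 w0=1 w2=0 clk=1 w1=0
t2.Δ3 w0=1 w2=0 clk=1 w1=1
t3.Δ0 w0=1 w2=0 clk=1 w1=1
t3.Δ1 w0=1 w2=0 clk=0 w1=1
t4.Δ0 w0=1 w2=0 clk=0 w1=1
t4.Δ1 w0=1 w2=0 clk=1 w1=1
t4.Δ2 w0=1 w2=1 clk=1 w1=1
t4.Δ3 w0=1 w2=1 clk=1 w1=0
t5.Δ0 w0=1 w2=1 clk=1 w1=0
t5.Δ1 w0=1 w2=1 clk=0 w1=0
t6.Δ0 w0=1 w2=1 clk=0 w1=0
t6.Δ1 w0=1 w2=1 clk=1 w1=0
t6.Δ2 w0=1 w2=0 clk=1 w1=0
t6.Δ3 w0=1 w2=0 clk=1 w1=1
t7.Δ0 w0=1 w2=0 clk=1 w1=1
t7.Δ1 w0=1 w2=0 clk=0 w1=1
t8.Δ0 w0=1 w2=0 clk=0 w1=1
t8.Δ1 w0=1 w2=0 clk=1 w1=1
t8.Δ2 w0=1 w2=1 clk=1 w1=1
t8.Δ3 w0=1 w2=1 clk=1 w1=0
t9.Δ0 w0=1 w2=1 clk=1 w1=0
t9.Δ1 w0=1 w2=1 clk=0 w1=0
t10.Δ0 w0=1 w2=1 clk=0 w1=0
t10.Δ1 w0=1 w2=1 clk=1 w1=0
t10.Δ2 w0=1 w2=0 clk=1 w1=0
t10.Δ3 w0=1 w2=0 clk=1 w1=1
t11.Δ0 w0=1 w2=0 clk=1 w1=1
t11.Δ1 w0=1 w2=0 clk=0 w1=1
t12.Δ0 w0=1 w2=0 clk=0 w1=1
t12.Δ1 w0=1 w2=0 clk=1 w1=1
t12.Δ2 w0=1 w2=1 clk=1 w1=1
t12.Δ3 w0=1 w2=1 clk=1 w1=0
t13.Δ0 w0=1 w2=1 clk=1 w1=0
t13.Δ1 w0=1 w2=1 clk=0 w1=0
t14.Δ0 w0=1 w2=1 clk=0 w1=0
t14.Δ1 w0=1 w2=1 clk=1 w1=0
t14.Δ2 w0=1 w2=0 clk=1 w1=0
t14.Δ3 w0=1 w2=0 clk=1 w1=1
t15.Δ0 w0=1 w2=0 clk=1 w1=1
t15.Δ1 w0=1 w2=0 clk=0 w1=1
t16.Δ0 w0=1 w2=0 clk=0 w1=1
t16.Δ1 w0=1 w2=0 clk=1 w1=1
t16.Δ2 w0=1 w2=1 clk=1 w1=1
t16.Δ3 w0=1 w2=1 clk=1 w1=0
t17.Δ0 w0=1 w2=1 clk=1 w1=0
t17.Δ1 w0=1 w2=1 clk=0 w1=0
t18.Δ0 w0=1 w2=1 clk=0 w1=0
t18.Δ1 w0=1 w2=1 clk=1 w1=0
t18.Δ2 w0=1 w2=0 clk=1 w1=0
t18.Δ3 w0=1 w2=0 clk=1 w1=1

1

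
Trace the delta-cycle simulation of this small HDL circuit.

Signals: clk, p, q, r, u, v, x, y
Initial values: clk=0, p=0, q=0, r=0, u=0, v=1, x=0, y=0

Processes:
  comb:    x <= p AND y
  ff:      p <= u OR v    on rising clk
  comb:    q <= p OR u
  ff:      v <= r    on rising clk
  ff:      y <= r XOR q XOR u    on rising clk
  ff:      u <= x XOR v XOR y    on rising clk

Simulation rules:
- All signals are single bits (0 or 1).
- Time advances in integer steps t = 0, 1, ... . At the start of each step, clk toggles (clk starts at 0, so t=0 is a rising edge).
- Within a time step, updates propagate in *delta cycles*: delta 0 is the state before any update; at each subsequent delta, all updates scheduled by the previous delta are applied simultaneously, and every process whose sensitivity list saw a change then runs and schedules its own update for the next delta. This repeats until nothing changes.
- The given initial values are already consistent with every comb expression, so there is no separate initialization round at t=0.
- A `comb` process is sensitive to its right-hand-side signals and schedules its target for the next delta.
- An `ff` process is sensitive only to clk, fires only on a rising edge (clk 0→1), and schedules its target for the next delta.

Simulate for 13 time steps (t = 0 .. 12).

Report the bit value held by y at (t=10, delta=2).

t0.Δ0 y=0 r=0 q=0 clk=0 v=1 p=0 u=0 x=0
t0.Δ1 y=0 r=0 q=0 clk=1 v=1 p=0 u=0 x=0
t0.Δ2 y=0 r=0 q=0 clk=1 v=0 p=1 u=1 x=0
t0.Δ3 y=0 r=0 q=1 clk=1 v=0 p=1 u=1 x=0
t1.Δ0 y=0 r=0 q=1 clk=1 v=0 p=1 u=1 x=0
t1.Δ1 y=0 r=0 q=1 clk=0 v=0 p=1 u=1 x=0
t2.Δ0 y=0 r=0 q=1 clk=0 v=0 p=1 u=1 x=0
t2.Δ1 y=0 r=0 q=1 clk=1 v=0 p=1 u=1 x=0
t2.Δ2 y=0 r=0 q=1 clk=1 v=0 p=1 u=0 x=0
t3.Δ0 y=0 r=0 q=1 clk=1 v=0 p=1 u=0 x=0
t3.Δ1 y=0 r=0 q=1 clk=0 v=0 p=1 u=0 x=0
t4.Δ0 y=0 r=0 q=1 clk=0 v=0 p=1 u=0 x=0
t4.Δ1 y=0 r=0 q=1 clk=1 v=0 p=1 u=0 x=0
t4.Δ2 y=1 r=0 q=1 clk=1 v=0 p=0 u=0 x=0
t4.Δ3 y=1 r=0 q=0 clk=1 v=0 p=0 u=0 x=0
t5.Δ0 y=1 r=0 q=0 clk=1 v=0 p=0 u=0 x=0
t5.Δ1 y=1 r=0 q=0 clk=0 v=0 p=0 u=0 x=0
t6.Δ0 y=1 r=0 q=0 clk=0 v=0 p=0 u=0 x=0
t6.Δ1 y=1 r=0 q=0 clk=1 v=0 p=0 u=0 x=0
t6.Δ2 y=0 r=0 q=0 clk=1 v=0 p=0 u=1 x=0
t6.Δ3 y=0 r=0 q=1 clk=1 v=0 p=0 u=1 x=0
t7.Δ0 y=0 r=0 q=1 clk=1 v=0 p=0 u=1 x=0
t7.Δ1 y=0 r=0 q=1 clk=0 v=0 p=0 u=1 x=0
t8.Δ0 y=0 r=0 q=1 clk=0 v=0 p=0 u=1 x=0
t8.Δ1 y=0 r=0 q=1 clk=1 v=0 p=0 u=1 x=0
t8.Δ2 y=0 r=0 q=1 clk=1 v=0 p=1 u=0 x=0
t9.Δ0 y=0 r=0 q=1 clk=1 v=0 p=1 u=0 x=0
t9.Δ1 y=0 r=0 q=1 clk=0 v=0 p=1 u=0 x=0
t10.Δ0 y=0 r=0 q=1 clk=0 v=0 p=1 u=0 x=0
t10.Δ1 y=0 r=0 q=1 clk=1 v=0 p=1 u=0 x=0
t10.Δ2 y=1 r=0 q=1 clk=1 v=0 p=0 u=0 x=0
t10.Δ3 y=1 r=0 q=0 clk=1 v=0 p=0 u=0 x=0
t11.Δ0 y=1 r=0 q=0 clk=1 v=0 p=0 u=0 x=0
t11.Δ1 y=1 r=0 q=0 clk=0 v=0 p=0 u=0 x=0
t12.Δ0 y=1 r=0 q=0 clk=0 v=0 p=0 u=0 x=0
t12.Δ1 y=1 r=0 q=0 clk=1 v=0 p=0 u=0 x=0
t12.Δ2 y=0 r=0 q=0 clk=1 v=0 p=0 u=1 x=0
t12.Δ3 y=0 r=0 q=1 clk=1 v=0 p=0 u=1 x=0

1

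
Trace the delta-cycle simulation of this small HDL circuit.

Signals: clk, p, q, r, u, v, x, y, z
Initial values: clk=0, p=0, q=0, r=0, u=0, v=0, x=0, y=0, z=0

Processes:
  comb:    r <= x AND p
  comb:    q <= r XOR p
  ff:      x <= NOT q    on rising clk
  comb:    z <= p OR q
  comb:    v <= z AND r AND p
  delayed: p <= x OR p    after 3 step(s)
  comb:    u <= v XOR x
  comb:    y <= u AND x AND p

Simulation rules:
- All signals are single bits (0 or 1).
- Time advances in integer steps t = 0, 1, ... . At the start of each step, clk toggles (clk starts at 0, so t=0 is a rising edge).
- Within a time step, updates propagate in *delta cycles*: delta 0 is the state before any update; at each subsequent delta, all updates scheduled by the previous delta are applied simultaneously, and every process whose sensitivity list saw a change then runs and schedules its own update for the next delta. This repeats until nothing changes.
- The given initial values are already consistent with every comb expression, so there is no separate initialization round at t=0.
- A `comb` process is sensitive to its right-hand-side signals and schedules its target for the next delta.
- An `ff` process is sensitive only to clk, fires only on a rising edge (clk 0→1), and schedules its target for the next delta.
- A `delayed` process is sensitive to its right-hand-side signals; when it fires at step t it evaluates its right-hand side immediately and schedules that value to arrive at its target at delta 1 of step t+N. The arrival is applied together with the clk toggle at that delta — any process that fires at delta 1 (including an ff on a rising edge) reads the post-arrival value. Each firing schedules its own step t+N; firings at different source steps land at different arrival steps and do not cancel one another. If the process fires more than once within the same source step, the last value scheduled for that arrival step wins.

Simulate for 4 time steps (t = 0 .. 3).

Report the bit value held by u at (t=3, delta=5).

0

t=0 Δ0: v=0 x=0 clk=0 r=0 p=0 z=0 q=0 y=0 u=0
  Δ1: clk:0→1
  Δ2: x:0→1
  Δ3: u:0→1
  (3Δ to stable)
t=1 Δ0: v=0 x=1 clk=1 r=0 p=0 z=0 q=0 y=0 u=1
  Δ1: clk:1→0
  (1Δ to stable)
t=2 Δ0: v=0 x=1 clk=0 r=0 p=0 z=0 q=0 y=0 u=1
  Δ1: clk:0→1
  (1Δ to stable)
t=3 Δ0: v=0 x=1 clk=1 r=0 p=0 z=0 q=0 y=0 u=1
  Δ1: clk:1→0, p:0→1
  Δ2: r:0→1, z:0→1, q:0→1, y:0→1
  Δ3: v:0→1, q:1→0
  Δ4: u:1→0
  Δ5: y:1→0
  (5Δ to stable)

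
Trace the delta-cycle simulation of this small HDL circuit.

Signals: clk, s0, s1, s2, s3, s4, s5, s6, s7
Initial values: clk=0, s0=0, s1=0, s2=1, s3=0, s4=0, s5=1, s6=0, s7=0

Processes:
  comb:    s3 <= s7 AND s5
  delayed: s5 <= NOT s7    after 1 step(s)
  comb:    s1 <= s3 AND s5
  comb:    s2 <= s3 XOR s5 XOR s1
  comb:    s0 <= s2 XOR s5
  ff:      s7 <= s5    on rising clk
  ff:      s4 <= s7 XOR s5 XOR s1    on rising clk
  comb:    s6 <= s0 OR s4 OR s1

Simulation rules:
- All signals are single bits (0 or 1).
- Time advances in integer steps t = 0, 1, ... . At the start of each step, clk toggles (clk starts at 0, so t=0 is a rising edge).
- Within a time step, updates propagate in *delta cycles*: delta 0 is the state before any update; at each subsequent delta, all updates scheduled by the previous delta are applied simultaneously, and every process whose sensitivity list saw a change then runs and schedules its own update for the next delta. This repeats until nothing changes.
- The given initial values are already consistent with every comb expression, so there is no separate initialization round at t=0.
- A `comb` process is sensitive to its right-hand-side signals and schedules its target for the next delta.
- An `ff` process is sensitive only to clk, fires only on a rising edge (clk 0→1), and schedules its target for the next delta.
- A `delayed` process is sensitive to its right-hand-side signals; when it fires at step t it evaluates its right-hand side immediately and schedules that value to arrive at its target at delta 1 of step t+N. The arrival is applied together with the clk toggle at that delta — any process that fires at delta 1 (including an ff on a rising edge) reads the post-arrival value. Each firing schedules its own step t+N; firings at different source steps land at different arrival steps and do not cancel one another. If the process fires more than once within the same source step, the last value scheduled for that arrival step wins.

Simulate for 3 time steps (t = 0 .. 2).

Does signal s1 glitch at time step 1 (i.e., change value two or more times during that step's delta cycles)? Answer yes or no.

[bits: s6,s5,s0,s3,s4,clk,s2,s7,s1]
t=0: Δ0=010000100 Δ1=010001100 Δ2=010011110 Δ3=110111110 Δ4=110111011 Δ5=111111111 Δ6=110111111 | 6Δ
t=1: Δ0=110111111 Δ1=100110111 Δ2=101010010 Δ3=100010010 | 3Δ
t=2: Δ0=100010010 Δ1=100011010 Δ2=100011000 | 2Δ

no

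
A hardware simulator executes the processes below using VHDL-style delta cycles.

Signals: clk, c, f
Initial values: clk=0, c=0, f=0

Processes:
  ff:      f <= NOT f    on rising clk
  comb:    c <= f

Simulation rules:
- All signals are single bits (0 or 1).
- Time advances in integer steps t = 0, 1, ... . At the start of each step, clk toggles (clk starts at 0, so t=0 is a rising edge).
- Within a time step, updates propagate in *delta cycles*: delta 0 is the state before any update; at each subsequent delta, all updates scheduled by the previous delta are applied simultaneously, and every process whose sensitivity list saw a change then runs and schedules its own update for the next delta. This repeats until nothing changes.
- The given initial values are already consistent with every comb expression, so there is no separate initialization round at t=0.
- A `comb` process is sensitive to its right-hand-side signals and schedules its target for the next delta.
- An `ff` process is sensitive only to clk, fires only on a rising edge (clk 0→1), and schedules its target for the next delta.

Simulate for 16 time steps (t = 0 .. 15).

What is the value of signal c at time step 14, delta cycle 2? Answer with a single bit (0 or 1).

1

t0.Δ0 clk=0 c=0 f=0
t0.Δ1 clk=1 c=0 f=0
t0.Δ2 clk=1 c=0 f=1
t0.Δ3 clk=1 c=1 f=1
t1.Δ0 clk=1 c=1 f=1
t1.Δ1 clk=0 c=1 f=1
t2.Δ0 clk=0 c=1 f=1
t2.Δ1 clk=1 c=1 f=1
t2.Δ2 clk=1 c=1 f=0
t2.Δ3 clk=1 c=0 f=0
t3.Δ0 clk=1 c=0 f=0
t3.Δ1 clk=0 c=0 f=0
t4.Δ0 clk=0 c=0 f=0
t4.Δ1 clk=1 c=0 f=0
t4.Δ2 clk=1 c=0 f=1
t4.Δ3 clk=1 c=1 f=1
t5.Δ0 clk=1 c=1 f=1
t5.Δ1 clk=0 c=1 f=1
t6.Δ0 clk=0 c=1 f=1
t6.Δ1 clk=1 c=1 f=1
t6.Δ2 clk=1 c=1 f=0
t6.Δ3 clk=1 c=0 f=0
t7.Δ0 clk=1 c=0 f=0
t7.Δ1 clk=0 c=0 f=0
t8.Δ0 clk=0 c=0 f=0
t8.Δ1 clk=1 c=0 f=0
t8.Δ2 clk=1 c=0 f=1
t8.Δ3 clk=1 c=1 f=1
t9.Δ0 clk=1 c=1 f=1
t9.Δ1 clk=0 c=1 f=1
t10.Δ0 clk=0 c=1 f=1
t10.Δ1 clk=1 c=1 f=1
t10.Δ2 clk=1 c=1 f=0
t10.Δ3 clk=1 c=0 f=0
t11.Δ0 clk=1 c=0 f=0
t11.Δ1 clk=0 c=0 f=0
t12.Δ0 clk=0 c=0 f=0
t12.Δ1 clk=1 c=0 f=0
t12.Δ2 clk=1 c=0 f=1
t12.Δ3 clk=1 c=1 f=1
t13.Δ0 clk=1 c=1 f=1
t13.Δ1 clk=0 c=1 f=1
t14.Δ0 clk=0 c=1 f=1
t14.Δ1 clk=1 c=1 f=1
t14.Δ2 clk=1 c=1 f=0
t14.Δ3 clk=1 c=0 f=0
t15.Δ0 clk=1 c=0 f=0
t15.Δ1 clk=0 c=0 f=0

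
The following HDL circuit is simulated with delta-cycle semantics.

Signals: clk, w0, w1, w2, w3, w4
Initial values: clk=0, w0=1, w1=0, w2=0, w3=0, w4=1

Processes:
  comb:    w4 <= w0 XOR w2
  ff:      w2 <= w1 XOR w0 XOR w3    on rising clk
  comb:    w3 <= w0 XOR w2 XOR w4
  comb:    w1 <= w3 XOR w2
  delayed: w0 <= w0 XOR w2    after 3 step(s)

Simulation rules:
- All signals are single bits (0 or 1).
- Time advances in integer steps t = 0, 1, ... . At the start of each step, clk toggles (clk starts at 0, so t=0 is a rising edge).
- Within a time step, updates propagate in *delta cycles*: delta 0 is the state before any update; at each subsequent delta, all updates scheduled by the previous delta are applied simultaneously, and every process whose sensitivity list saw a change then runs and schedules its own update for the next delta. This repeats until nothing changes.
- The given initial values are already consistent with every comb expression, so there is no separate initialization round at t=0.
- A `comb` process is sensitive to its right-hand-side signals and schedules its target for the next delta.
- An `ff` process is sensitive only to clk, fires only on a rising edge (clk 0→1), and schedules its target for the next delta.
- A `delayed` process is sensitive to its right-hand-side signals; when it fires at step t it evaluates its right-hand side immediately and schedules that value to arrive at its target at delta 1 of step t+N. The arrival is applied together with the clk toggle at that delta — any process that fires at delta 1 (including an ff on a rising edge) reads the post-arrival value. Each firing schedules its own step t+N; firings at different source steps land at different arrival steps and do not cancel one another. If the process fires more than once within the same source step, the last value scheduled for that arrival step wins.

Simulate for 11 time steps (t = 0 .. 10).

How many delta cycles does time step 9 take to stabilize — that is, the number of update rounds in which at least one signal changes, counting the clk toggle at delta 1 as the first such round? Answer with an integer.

4

t=0 Δ0: w2=0 clk=0 w3=0 w4=1 w1=0 w0=1
  Δ1: clk:0→1
  Δ2: w2:0→1
  Δ3: w3:0→1, w4:1→0, w1:0→1
  Δ4: w3:1→0, w1:1→0
  Δ5: w1:0→1
  (5Δ to stable)
t=1 Δ0: w2=1 clk=1 w3=0 w4=0 w1=1 w0=1
  Δ1: clk:1→0
  (1Δ to stable)
t=2 Δ0: w2=1 clk=0 w3=0 w4=0 w1=1 w0=1
  Δ1: clk:0→1
  Δ2: w2:1→0
  Δ3: w3:0→1, w4:0→1, w1:1→0
  Δ4: w3:1→0, w1:0→1
  Δ5: w1:1→0
  (5Δ to stable)
t=3 Δ0: w2=0 clk=1 w3=0 w4=1 w1=0 w0=1
  Δ1: clk:1→0, w0:1→0
  Δ2: w3:0→1, w4:1→0
  Δ3: w3:1→0, w1:0→1
  Δ4: w1:1→0
  (4Δ to stable)
t=4 Δ0: w2=0 clk=0 w3=0 w4=0 w1=0 w0=0
  Δ1: clk:0→1
  (1Δ to stable)
t=5 Δ0: w2=0 clk=1 w3=0 w4=0 w1=0 w0=0
  Δ1: clk:1→0, w0:0→1
  Δ2: w3:0→1, w4:0→1
  Δ3: w3:1→0, w1:0→1
  Δ4: w1:1→0
  (4Δ to stable)
t=6 Δ0: w2=0 clk=0 w3=0 w4=1 w1=0 w0=1
  Δ1: clk:0→1, w0:1→0
  Δ2: w3:0→1, w4:1→0
  Δ3: w3:1→0, w1:0→1
  Δ4: w1:1→0
  (4Δ to stable)
t=7 Δ0: w2=0 clk=1 w3=0 w4=0 w1=0 w0=0
  Δ1: clk:1→0
  (1Δ to stable)
t=8 Δ0: w2=0 clk=0 w3=0 w4=0 w1=0 w0=0
  Δ1: clk:0→1, w0:0→1
  Δ2: w2:0→1, w3:0→1, w4:0→1
  Δ3: w4:1→0
  Δ4: w3:1→0
  Δ5: w1:0→1
  (5Δ to stable)
t=9 Δ0: w2=1 clk=1 w3=0 w4=0 w1=1 w0=1
  Δ1: clk:1→0, w0:1→0
  Δ2: w3:0→1, w4:0→1
  Δ3: w3:1→0, w1:1→0
  Δ4: w1:0→1
  (4Δ to stable)
t=10 Δ0: w2=1 clk=0 w3=0 w4=1 w1=1 w0=0
  Δ1: clk:0→1
  (1Δ to stable)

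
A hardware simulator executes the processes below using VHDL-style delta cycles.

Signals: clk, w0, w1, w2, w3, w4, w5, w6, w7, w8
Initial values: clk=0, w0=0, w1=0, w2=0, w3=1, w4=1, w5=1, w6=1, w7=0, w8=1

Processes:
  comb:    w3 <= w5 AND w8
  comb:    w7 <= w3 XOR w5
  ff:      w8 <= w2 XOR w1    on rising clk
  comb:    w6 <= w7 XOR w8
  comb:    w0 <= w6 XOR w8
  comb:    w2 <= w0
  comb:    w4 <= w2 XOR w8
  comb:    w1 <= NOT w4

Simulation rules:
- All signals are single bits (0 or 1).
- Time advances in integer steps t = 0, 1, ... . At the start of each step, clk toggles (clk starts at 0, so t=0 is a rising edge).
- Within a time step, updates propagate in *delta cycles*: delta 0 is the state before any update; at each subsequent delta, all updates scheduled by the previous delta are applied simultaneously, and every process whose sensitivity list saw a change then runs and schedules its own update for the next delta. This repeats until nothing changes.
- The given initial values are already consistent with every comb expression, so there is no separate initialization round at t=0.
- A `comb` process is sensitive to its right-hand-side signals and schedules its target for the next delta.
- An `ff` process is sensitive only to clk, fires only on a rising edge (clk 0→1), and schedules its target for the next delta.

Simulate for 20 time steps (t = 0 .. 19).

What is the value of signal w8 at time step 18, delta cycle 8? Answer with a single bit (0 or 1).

t=0 Δ0: w4=1 w7=0 w2=0 w6=1 w8=1 w0=0 w5=1 w1=0 clk=0 w3=1
  Δ1: clk:0→1
  Δ2: w8:1→0
  Δ3: w4:1→0, w6:1→0, w0:0→1, w3:1→0
  Δ4: w7:0→1, w2:0→1, w0:1→0, w1:0→1
  Δ5: w4:0→1, w2:1→0, w6:0→1
  Δ6: w4:1→0, w0:0→1, w1:1→0
  Δ7: w2:0→1, w1:0→1
  Δ8: w4:0→1
  Δ9: w1:1→0
  (9Δ to stable)
t=1 Δ0: w4=1 w7=1 w2=1 w6=1 w8=0 w0=1 w5=1 w1=0 clk=1 w3=0
  Δ1: clk:1→0
  (1Δ to stable)
t=2 Δ0: w4=1 w7=1 w2=1 w6=1 w8=0 w0=1 w5=1 w1=0 clk=0 w3=0
  Δ1: clk:0→1
  Δ2: w8:0→1
  Δ3: w4:1→0, w6:1→0, w0:1→0, w3:0→1
  Δ4: w7:1→0, w2:1→0, w0:0→1, w1:0→1
  Δ5: w4:0→1, w2:0→1, w6:0→1
  Δ6: w4:1→0, w0:1→0, w1:1→0
  Δ7: w2:1→0, w1:0→1
  Δ8: w4:0→1
  Δ9: w1:1→0
  (9Δ to stable)
t=3 Δ0: w4=1 w7=0 w2=0 w6=1 w8=1 w0=0 w5=1 w1=0 clk=1 w3=1
  Δ1: clk:1→0
  (1Δ to stable)
t=4 Δ0: w4=1 w7=0 w2=0 w6=1 w8=1 w0=0 w5=1 w1=0 clk=0 w3=1
  Δ1: clk:0→1
  Δ2: w8:1→0
  Δ3: w4:1→0, w6:1→0, w0:0→1, w3:1→0
  Δ4: w7:0→1, w2:0→1, w0:1→0, w1:0→1
  Δ5: w4:0→1, w2:1→0, w6:0→1
  Δ6: w4:1→0, w0:0→1, w1:1→0
  Δ7: w2:0→1, w1:0→1
  Δ8: w4:0→1
  Δ9: w1:1→0
  (9Δ to stable)
t=5 Δ0: w4=1 w7=1 w2=1 w6=1 w8=0 w0=1 w5=1 w1=0 clk=1 w3=0
  Δ1: clk:1→0
  (1Δ to stable)
t=6 Δ0: w4=1 w7=1 w2=1 w6=1 w8=0 w0=1 w5=1 w1=0 clk=0 w3=0
  Δ1: clk:0→1
  Δ2: w8:0→1
  Δ3: w4:1→0, w6:1→0, w0:1→0, w3:0→1
  Δ4: w7:1→0, w2:1→0, w0:0→1, w1:0→1
  Δ5: w4:0→1, w2:0→1, w6:0→1
  Δ6: w4:1→0, w0:1→0, w1:1→0
  Δ7: w2:1→0, w1:0→1
  Δ8: w4:0→1
  Δ9: w1:1→0
  (9Δ to stable)
t=7 Δ0: w4=1 w7=0 w2=0 w6=1 w8=1 w0=0 w5=1 w1=0 clk=1 w3=1
  Δ1: clk:1→0
  (1Δ to stable)
t=8 Δ0: w4=1 w7=0 w2=0 w6=1 w8=1 w0=0 w5=1 w1=0 clk=0 w3=1
  Δ1: clk:0→1
  Δ2: w8:1→0
  Δ3: w4:1→0, w6:1→0, w0:0→1, w3:1→0
  Δ4: w7:0→1, w2:0→1, w0:1→0, w1:0→1
  Δ5: w4:0→1, w2:1→0, w6:0→1
  Δ6: w4:1→0, w0:0→1, w1:1→0
  Δ7: w2:0→1, w1:0→1
  Δ8: w4:0→1
  Δ9: w1:1→0
  (9Δ to stable)
t=9 Δ0: w4=1 w7=1 w2=1 w6=1 w8=0 w0=1 w5=1 w1=0 clk=1 w3=0
  Δ1: clk:1→0
  (1Δ to stable)
t=10 Δ0: w4=1 w7=1 w2=1 w6=1 w8=0 w0=1 w5=1 w1=0 clk=0 w3=0
  Δ1: clk:0→1
  Δ2: w8:0→1
  Δ3: w4:1→0, w6:1→0, w0:1→0, w3:0→1
  Δ4: w7:1→0, w2:1→0, w0:0→1, w1:0→1
  Δ5: w4:0→1, w2:0→1, w6:0→1
  Δ6: w4:1→0, w0:1→0, w1:1→0
  Δ7: w2:1→0, w1:0→1
  Δ8: w4:0→1
  Δ9: w1:1→0
  (9Δ to stable)
t=11 Δ0: w4=1 w7=0 w2=0 w6=1 w8=1 w0=0 w5=1 w1=0 clk=1 w3=1
  Δ1: clk:1→0
  (1Δ to stable)
t=12 Δ0: w4=1 w7=0 w2=0 w6=1 w8=1 w0=0 w5=1 w1=0 clk=0 w3=1
  Δ1: clk:0→1
  Δ2: w8:1→0
  Δ3: w4:1→0, w6:1→0, w0:0→1, w3:1→0
  Δ4: w7:0→1, w2:0→1, w0:1→0, w1:0→1
  Δ5: w4:0→1, w2:1→0, w6:0→1
  Δ6: w4:1→0, w0:0→1, w1:1→0
  Δ7: w2:0→1, w1:0→1
  Δ8: w4:0→1
  Δ9: w1:1→0
  (9Δ to stable)
t=13 Δ0: w4=1 w7=1 w2=1 w6=1 w8=0 w0=1 w5=1 w1=0 clk=1 w3=0
  Δ1: clk:1→0
  (1Δ to stable)
t=14 Δ0: w4=1 w7=1 w2=1 w6=1 w8=0 w0=1 w5=1 w1=0 clk=0 w3=0
  Δ1: clk:0→1
  Δ2: w8:0→1
  Δ3: w4:1→0, w6:1→0, w0:1→0, w3:0→1
  Δ4: w7:1→0, w2:1→0, w0:0→1, w1:0→1
  Δ5: w4:0→1, w2:0→1, w6:0→1
  Δ6: w4:1→0, w0:1→0, w1:1→0
  Δ7: w2:1→0, w1:0→1
  Δ8: w4:0→1
  Δ9: w1:1→0
  (9Δ to stable)
t=15 Δ0: w4=1 w7=0 w2=0 w6=1 w8=1 w0=0 w5=1 w1=0 clk=1 w3=1
  Δ1: clk:1→0
  (1Δ to stable)
t=16 Δ0: w4=1 w7=0 w2=0 w6=1 w8=1 w0=0 w5=1 w1=0 clk=0 w3=1
  Δ1: clk:0→1
  Δ2: w8:1→0
  Δ3: w4:1→0, w6:1→0, w0:0→1, w3:1→0
  Δ4: w7:0→1, w2:0→1, w0:1→0, w1:0→1
  Δ5: w4:0→1, w2:1→0, w6:0→1
  Δ6: w4:1→0, w0:0→1, w1:1→0
  Δ7: w2:0→1, w1:0→1
  Δ8: w4:0→1
  Δ9: w1:1→0
  (9Δ to stable)
t=17 Δ0: w4=1 w7=1 w2=1 w6=1 w8=0 w0=1 w5=1 w1=0 clk=1 w3=0
  Δ1: clk:1→0
  (1Δ to stable)
t=18 Δ0: w4=1 w7=1 w2=1 w6=1 w8=0 w0=1 w5=1 w1=0 clk=0 w3=0
  Δ1: clk:0→1
  Δ2: w8:0→1
  Δ3: w4:1→0, w6:1→0, w0:1→0, w3:0→1
  Δ4: w7:1→0, w2:1→0, w0:0→1, w1:0→1
  Δ5: w4:0→1, w2:0→1, w6:0→1
  Δ6: w4:1→0, w0:1→0, w1:1→0
  Δ7: w2:1→0, w1:0→1
  Δ8: w4:0→1
  Δ9: w1:1→0
  (9Δ to stable)
t=19 Δ0: w4=1 w7=0 w2=0 w6=1 w8=1 w0=0 w5=1 w1=0 clk=1 w3=1
  Δ1: clk:1→0
  (1Δ to stable)

1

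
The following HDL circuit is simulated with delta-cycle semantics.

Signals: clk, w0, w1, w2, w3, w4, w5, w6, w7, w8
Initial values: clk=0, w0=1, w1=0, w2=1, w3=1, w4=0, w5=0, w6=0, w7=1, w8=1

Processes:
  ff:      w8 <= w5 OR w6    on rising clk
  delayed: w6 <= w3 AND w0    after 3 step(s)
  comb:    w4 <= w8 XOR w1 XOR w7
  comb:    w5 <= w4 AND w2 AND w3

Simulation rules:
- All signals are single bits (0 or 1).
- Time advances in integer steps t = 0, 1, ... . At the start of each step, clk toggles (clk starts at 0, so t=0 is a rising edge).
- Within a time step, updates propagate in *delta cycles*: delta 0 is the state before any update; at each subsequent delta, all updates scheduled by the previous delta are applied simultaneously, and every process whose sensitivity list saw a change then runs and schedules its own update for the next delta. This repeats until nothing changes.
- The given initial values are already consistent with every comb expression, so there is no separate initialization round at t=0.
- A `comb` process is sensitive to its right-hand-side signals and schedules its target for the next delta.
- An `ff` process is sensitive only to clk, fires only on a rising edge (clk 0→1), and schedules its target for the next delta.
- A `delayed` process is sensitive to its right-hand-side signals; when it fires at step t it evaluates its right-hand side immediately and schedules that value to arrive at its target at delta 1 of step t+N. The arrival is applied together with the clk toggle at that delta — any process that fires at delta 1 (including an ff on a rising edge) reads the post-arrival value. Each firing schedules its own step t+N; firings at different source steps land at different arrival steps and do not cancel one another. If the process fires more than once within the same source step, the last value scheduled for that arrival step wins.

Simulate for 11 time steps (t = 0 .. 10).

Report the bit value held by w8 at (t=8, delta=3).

0

t=0 Δ0: w6=0 w4=0 w3=1 w8=1 w0=1 w1=0 w7=1 w5=0 clk=0 w2=1
  Δ1: clk:0→1
  Δ2: w8:1→0
  Δ3: w4:0→1
  Δ4: w5:0→1
  (4Δ to stable)
t=1 Δ0: w6=0 w4=1 w3=1 w8=0 w0=1 w1=0 w7=1 w5=1 clk=1 w2=1
  Δ1: clk:1→0
  (1Δ to stable)
t=2 Δ0: w6=0 w4=1 w3=1 w8=0 w0=1 w1=0 w7=1 w5=1 clk=0 w2=1
  Δ1: clk:0→1
  Δ2: w8:0→1
  Δ3: w4:1→0
  Δ4: w5:1→0
  (4Δ to stable)
t=3 Δ0: w6=0 w4=0 w3=1 w8=1 w0=1 w1=0 w7=1 w5=0 clk=1 w2=1
  Δ1: clk:1→0
  (1Δ to stable)
t=4 Δ0: w6=0 w4=0 w3=1 w8=1 w0=1 w1=0 w7=1 w5=0 clk=0 w2=1
  Δ1: clk:0→1
  Δ2: w8:1→0
  Δ3: w4:0→1
  Δ4: w5:0→1
  (4Δ to stable)
t=5 Δ0: w6=0 w4=1 w3=1 w8=0 w0=1 w1=0 w7=1 w5=1 clk=1 w2=1
  Δ1: clk:1→0
  (1Δ to stable)
t=6 Δ0: w6=0 w4=1 w3=1 w8=0 w0=1 w1=0 w7=1 w5=1 clk=0 w2=1
  Δ1: clk:0→1
  Δ2: w8:0→1
  Δ3: w4:1→0
  Δ4: w5:1→0
  (4Δ to stable)
t=7 Δ0: w6=0 w4=0 w3=1 w8=1 w0=1 w1=0 w7=1 w5=0 clk=1 w2=1
  Δ1: clk:1→0
  (1Δ to stable)
t=8 Δ0: w6=0 w4=0 w3=1 w8=1 w0=1 w1=0 w7=1 w5=0 clk=0 w2=1
  Δ1: clk:0→1
  Δ2: w8:1→0
  Δ3: w4:0→1
  Δ4: w5:0→1
  (4Δ to stable)
t=9 Δ0: w6=0 w4=1 w3=1 w8=0 w0=1 w1=0 w7=1 w5=1 clk=1 w2=1
  Δ1: clk:1→0
  (1Δ to stable)
t=10 Δ0: w6=0 w4=1 w3=1 w8=0 w0=1 w1=0 w7=1 w5=1 clk=0 w2=1
  Δ1: clk:0→1
  Δ2: w8:0→1
  Δ3: w4:1→0
  Δ4: w5:1→0
  (4Δ to stable)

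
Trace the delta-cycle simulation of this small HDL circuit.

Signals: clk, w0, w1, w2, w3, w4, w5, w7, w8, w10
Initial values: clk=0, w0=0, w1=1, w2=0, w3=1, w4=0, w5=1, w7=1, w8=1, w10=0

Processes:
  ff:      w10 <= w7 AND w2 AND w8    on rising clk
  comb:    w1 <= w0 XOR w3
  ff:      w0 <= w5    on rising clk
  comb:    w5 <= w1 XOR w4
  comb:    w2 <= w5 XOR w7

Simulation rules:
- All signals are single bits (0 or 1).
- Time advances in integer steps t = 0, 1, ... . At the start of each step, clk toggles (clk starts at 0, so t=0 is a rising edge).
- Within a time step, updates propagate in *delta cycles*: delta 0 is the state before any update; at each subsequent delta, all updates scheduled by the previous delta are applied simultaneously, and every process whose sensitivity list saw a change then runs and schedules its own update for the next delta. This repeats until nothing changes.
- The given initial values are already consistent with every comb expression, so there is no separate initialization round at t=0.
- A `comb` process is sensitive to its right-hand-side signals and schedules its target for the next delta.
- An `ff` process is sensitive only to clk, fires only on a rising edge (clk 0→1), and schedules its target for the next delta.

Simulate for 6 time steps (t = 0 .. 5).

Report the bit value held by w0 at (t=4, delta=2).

1

[bits: w2,clk,w0,w3,w10,w1,w7,w8,w4,w5]
t=0: Δ0=0001011101 Δ1=0101011101 Δ2=0111011101 Δ3=0111001101 Δ4=0111001100 Δ5=1111001100 | 5Δ
t=1: Δ0=1111001100 Δ1=1011001100 | 1Δ
t=2: Δ0=1011001100 Δ1=1111001100 Δ2=1101101100 Δ3=1101111100 Δ4=1101111101 Δ5=0101111101 | 5Δ
t=3: Δ0=0101111101 Δ1=0001111101 | 1Δ
t=4: Δ0=0001111101 Δ1=0101111101 Δ2=0111011101 Δ3=0111001101 Δ4=0111001100 Δ5=1111001100 | 5Δ
t=5: Δ0=1111001100 Δ1=1011001100 | 1Δ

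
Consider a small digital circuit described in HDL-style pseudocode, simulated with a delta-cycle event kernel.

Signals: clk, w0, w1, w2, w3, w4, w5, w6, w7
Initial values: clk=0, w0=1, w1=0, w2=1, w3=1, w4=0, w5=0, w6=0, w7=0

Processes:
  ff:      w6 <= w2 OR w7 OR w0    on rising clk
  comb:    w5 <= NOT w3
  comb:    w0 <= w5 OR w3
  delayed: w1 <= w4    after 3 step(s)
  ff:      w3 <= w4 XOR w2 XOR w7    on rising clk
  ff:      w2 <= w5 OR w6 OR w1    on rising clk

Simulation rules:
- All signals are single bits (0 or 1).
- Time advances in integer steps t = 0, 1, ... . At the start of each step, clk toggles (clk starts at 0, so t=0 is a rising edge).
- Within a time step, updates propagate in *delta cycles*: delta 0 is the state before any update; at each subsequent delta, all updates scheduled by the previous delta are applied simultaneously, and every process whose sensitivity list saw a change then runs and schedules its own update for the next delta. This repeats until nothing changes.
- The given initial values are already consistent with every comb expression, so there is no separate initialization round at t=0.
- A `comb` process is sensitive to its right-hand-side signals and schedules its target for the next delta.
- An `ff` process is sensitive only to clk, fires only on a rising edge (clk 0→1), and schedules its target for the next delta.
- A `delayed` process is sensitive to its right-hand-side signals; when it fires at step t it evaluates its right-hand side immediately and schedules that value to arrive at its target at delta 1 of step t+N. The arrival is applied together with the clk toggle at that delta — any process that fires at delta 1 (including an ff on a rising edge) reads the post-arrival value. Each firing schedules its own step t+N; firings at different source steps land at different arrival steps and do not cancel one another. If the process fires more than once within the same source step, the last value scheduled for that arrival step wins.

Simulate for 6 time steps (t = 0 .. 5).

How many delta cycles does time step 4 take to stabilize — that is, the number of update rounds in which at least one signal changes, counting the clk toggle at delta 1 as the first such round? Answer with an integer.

[bits: w7,w2,clk,w4,w1,w3,w6,w0,w5]
t=0: Δ0=010001010 Δ1=011001010 Δ2=001001110 | 2Δ
t=1: Δ0=001001110 Δ1=000001110 | 1Δ
t=2: Δ0=000001110 Δ1=001001110 Δ2=011000110 Δ3=011000101 Δ4=011000111 | 4Δ
t=3: Δ0=011000111 Δ1=010000111 | 1Δ
t=4: Δ0=010000111 Δ1=011000111 Δ2=011001111 Δ3=011001110 | 3Δ
t=5: Δ0=011001110 Δ1=010001110 | 1Δ

3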